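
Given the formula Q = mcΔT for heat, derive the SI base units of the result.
Units of each symbol in Q = mcΔT:
  m (mass): kg
  c (specific heat capacity, in J/(kg·K)): m²/(s²·K)
  ΔT (temperature change): K

Multiplying the contributions: [kg] · [m²/(s²·K)] · [K]
Adding exponents of each base unit: kg: 1, m: 2, s: -2
SI base units of heat: kg·m²/s²

Answer: kg·m²/s²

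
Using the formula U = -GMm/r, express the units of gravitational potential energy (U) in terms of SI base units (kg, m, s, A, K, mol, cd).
Units of each symbol in U = -GMm/r:
  G (gravitational constant): m³/(kg·s²)
  M (mass): kg
  m (mass): kg
  r (distance): m  → in the denominator, contributes 1/m
  The minus sign does not affect the units.

Multiplying the contributions: [m³/(kg·s²)] · [kg] · [kg] · [1/m]
Adding exponents of each base unit: kg: 1, m: 2, s: -2
SI base units of gravitational potential energy: kg·m²/s²

Answer: kg·m²/s²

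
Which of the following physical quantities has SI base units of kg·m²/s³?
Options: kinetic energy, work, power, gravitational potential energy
Checking the SI base units of each option:
  kinetic energy (E = ½mv²): kg·m²/s²  ✗
  work (W = Fd): kg·m²/s²  ✗
  power (P = W/t): kg·m²/s³  ✓ matches
  gravitational potential energy (U = -GMm/r): kg·m²/s²  ✗

Only power has units kg·m²/s³.

Answer: power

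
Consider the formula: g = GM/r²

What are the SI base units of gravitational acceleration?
Units of each symbol in g = GM/r²:
  G (gravitational constant): m³/(kg·s²)
  M (mass): kg
  r (distance): m  → to the power 2 in the denominator, contributes 1/m²

Multiplying the contributions: [m³/(kg·s²)] · [kg] · [1/m²]
Adding exponents of each base unit: m: 1, s: -2
SI base units of gravitational acceleration: m/s²

Answer: m/s²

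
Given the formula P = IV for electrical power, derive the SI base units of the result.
Units of each symbol in P = IV:
  I (current): A
  V (voltage, in volts): kg·m²/(s³·A)

Multiplying the contributions: [A] · [kg·m²/(s³·A)]
Adding exponents of each base unit: kg: 1, m: 2, s: -3
SI base units of electrical power: kg·m²/s³

Answer: kg·m²/s³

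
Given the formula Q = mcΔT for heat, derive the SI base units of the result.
Units of each symbol in Q = mcΔT:
  m (mass): kg
  c (specific heat capacity, in J/(kg·K)): m²/(s²·K)
  ΔT (temperature change): K

Multiplying the contributions: [kg] · [m²/(s²·K)] · [K]
Adding exponents of each base unit: kg: 1, m: 2, s: -2
SI base units of heat: kg·m²/s²

Answer: kg·m²/s²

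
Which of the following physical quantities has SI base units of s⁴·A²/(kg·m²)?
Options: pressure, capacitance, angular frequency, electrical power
Checking the SI base units of each option:
  pressure (P = F/A): kg/(m·s²)  ✗
  capacitance (C = Q/V): s⁴·A²/(kg·m²)  ✓ matches
  angular frequency (ω = 2πf): 1/s  ✗
  electrical power (P = IV): kg·m²/s³  ✗

Only capacitance has units s⁴·A²/(kg·m²).

Answer: capacitance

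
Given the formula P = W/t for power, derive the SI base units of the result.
Units of each symbol in P = W/t:
  W (work): kg·m²/s²
  t (time): s  → in the denominator, contributes 1/s

Multiplying the contributions: [kg·m²/s²] · [1/s]
Adding exponents of each base unit: kg: 1, m: 2, s: -3
SI base units of power: kg·m²/s³

Answer: kg·m²/s³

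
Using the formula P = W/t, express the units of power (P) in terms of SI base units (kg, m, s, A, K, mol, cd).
Units of each symbol in P = W/t:
  W (work): kg·m²/s²
  t (time): s  → in the denominator, contributes 1/s

Multiplying the contributions: [kg·m²/s²] · [1/s]
Adding exponents of each base unit: kg: 1, m: 2, s: -3
SI base units of power: kg·m²/s³

Answer: kg·m²/s³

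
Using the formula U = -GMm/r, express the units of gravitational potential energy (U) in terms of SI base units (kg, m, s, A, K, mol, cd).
Units of each symbol in U = -GMm/r:
  G (gravitational constant): m³/(kg·s²)
  M (mass): kg
  m (mass): kg
  r (distance): m  → in the denominator, contributes 1/m
  The minus sign does not affect the units.

Multiplying the contributions: [m³/(kg·s²)] · [kg] · [kg] · [1/m]
Adding exponents of each base unit: kg: 1, m: 2, s: -2
SI base units of gravitational potential energy: kg·m²/s²

Answer: kg·m²/s²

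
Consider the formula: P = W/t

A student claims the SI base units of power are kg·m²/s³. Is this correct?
Units of each symbol in P = W/t:
  W (work): kg·m²/s²
  t (time): s  → in the denominator, contributes 1/s

Multiplying the contributions: [kg·m²/s²] · [1/s]
Adding exponents of each base unit: kg: 1, m: 2, s: -3
SI base units of power: kg·m²/s³

The claimed units kg·m²/s³ match the derived units, so the claim is correct.

Answer: Yes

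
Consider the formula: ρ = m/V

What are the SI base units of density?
Units of each symbol in ρ = m/V:
  m (mass): kg
  V (volume): m³  → in the denominator, contributes 1/m³

Multiplying the contributions: [kg] · [1/m³]
Adding exponents of each base unit: kg: 1, m: -3
SI base units of density: kg/m³

Answer: kg/m³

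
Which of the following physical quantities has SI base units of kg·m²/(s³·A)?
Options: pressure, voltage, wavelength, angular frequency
Checking the SI base units of each option:
  pressure (P = F/A): kg/(m·s²)  ✗
  voltage (V = IR): kg·m²/(s³·A)  ✓ matches
  wavelength (λ = v/f): m  ✗
  angular frequency (ω = 2πf): 1/s  ✗

Only voltage has units kg·m²/(s³·A).

Answer: voltage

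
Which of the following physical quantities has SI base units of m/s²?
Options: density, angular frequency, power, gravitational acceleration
Checking the SI base units of each option:
  density (ρ = m/V): kg/m³  ✗
  angular frequency (ω = 2πf): 1/s  ✗
  power (P = W/t): kg·m²/s³  ✗
  gravitational acceleration (g = GM/r²): m/s²  ✓ matches

Only gravitational acceleration has units m/s².

Answer: gravitational acceleration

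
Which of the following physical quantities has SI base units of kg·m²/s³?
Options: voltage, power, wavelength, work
Checking the SI base units of each option:
  voltage (V = IR): kg·m²/(s³·A)  ✗
  power (P = W/t): kg·m²/s³  ✓ matches
  wavelength (λ = v/f): m  ✗
  work (W = Fd): kg·m²/s²  ✗

Only power has units kg·m²/s³.

Answer: power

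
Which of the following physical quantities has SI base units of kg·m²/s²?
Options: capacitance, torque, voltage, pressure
Checking the SI base units of each option:
  capacitance (C = Q/V): s⁴·A²/(kg·m²)  ✗
  torque (τ = Fr): kg·m²/s²  ✓ matches
  voltage (V = IR): kg·m²/(s³·A)  ✗
  pressure (P = F/A): kg/(m·s²)  ✗

Only torque has units kg·m²/s².

Answer: torque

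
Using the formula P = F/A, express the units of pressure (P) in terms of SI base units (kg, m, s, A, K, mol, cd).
Units of each symbol in P = F/A:
  F (force): kg·m/s²
  A (area): m²  → in the denominator, contributes 1/m²

Multiplying the contributions: [kg·m/s²] · [1/m²]
Adding exponents of each base unit: kg: 1, m: -1, s: -2
SI base units of pressure: kg/(m·s²)

Answer: kg/(m·s²)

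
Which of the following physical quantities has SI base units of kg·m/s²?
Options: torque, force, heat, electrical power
Checking the SI base units of each option:
  torque (τ = Fr): kg·m²/s²  ✗
  force (F = ma): kg·m/s²  ✓ matches
  heat (Q = mcΔT): kg·m²/s²  ✗
  electrical power (P = IV): kg·m²/s³  ✗

Only force has units kg·m/s².

Answer: force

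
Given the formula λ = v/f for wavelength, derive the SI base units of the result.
Units of each symbol in λ = v/f:
  v (wave speed): m/s
  f (frequency): 1/s  → in the denominator, contributes s

Multiplying the contributions: [m/s] · [s]
Adding exponents of each base unit: m: 1
SI base units of wavelength: m

Answer: m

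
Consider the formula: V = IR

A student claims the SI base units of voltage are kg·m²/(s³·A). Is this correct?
Units of each symbol in V = IR:
  I (current): A
  R (resistance, in ohms): kg·m²/(s³·A²)

Multiplying the contributions: [A] · [kg·m²/(s³·A²)]
Adding exponents of each base unit: kg: 1, m: 2, s: -3, A: -1
SI base units of voltage: kg·m²/(s³·A)

The claimed units kg·m²/(s³·A) match the derived units, so the claim is correct.

Answer: Yes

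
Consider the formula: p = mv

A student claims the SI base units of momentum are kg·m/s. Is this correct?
Units of each symbol in p = mv:
  m (mass): kg
  v (velocity): m/s

Multiplying the contributions: [kg] · [m/s]
Adding exponents of each base unit: kg: 1, m: 1, s: -1
SI base units of momentum: kg·m/s

The claimed units kg·m/s match the derived units, so the claim is correct.

Answer: Yes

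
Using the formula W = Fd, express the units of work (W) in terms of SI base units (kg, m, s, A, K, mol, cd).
Units of each symbol in W = Fd:
  F (force): kg·m/s²
  d (displacement): m

Multiplying the contributions: [kg·m/s²] · [m]
Adding exponents of each base unit: kg: 1, m: 2, s: -2
SI base units of work: kg·m²/s²

Answer: kg·m²/s²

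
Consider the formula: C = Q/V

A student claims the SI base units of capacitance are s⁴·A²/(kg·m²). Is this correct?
Units of each symbol in C = Q/V:
  Q (charge, in coulombs): s·A
  V (voltage, in volts): kg·m²/(s³·A)  → in the denominator, contributes s³·A/(kg·m²)

Multiplying the contributions: [s·A] · [s³·A/(kg·m²)]
Adding exponents of each base unit: kg: -1, m: -2, s: 4, A: 2
SI base units of capacitance: s⁴·A²/(kg·m²)

The claimed units s⁴·A²/(kg·m²) match the derived units, so the claim is correct.

Answer: Yes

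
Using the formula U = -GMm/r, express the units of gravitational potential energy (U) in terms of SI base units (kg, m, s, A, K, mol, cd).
Units of each symbol in U = -GMm/r:
  G (gravitational constant): m³/(kg·s²)
  M (mass): kg
  m (mass): kg
  r (distance): m  → in the denominator, contributes 1/m
  The minus sign does not affect the units.

Multiplying the contributions: [m³/(kg·s²)] · [kg] · [kg] · [1/m]
Adding exponents of each base unit: kg: 1, m: 2, s: -2
SI base units of gravitational potential energy: kg·m²/s²

Answer: kg·m²/s²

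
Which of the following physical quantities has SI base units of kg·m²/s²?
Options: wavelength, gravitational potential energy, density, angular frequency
Checking the SI base units of each option:
  wavelength (λ = v/f): m  ✗
  gravitational potential energy (U = -GMm/r): kg·m²/s²  ✓ matches
  density (ρ = m/V): kg/m³  ✗
  angular frequency (ω = 2πf): 1/s  ✗

Only gravitational potential energy has units kg·m²/s².

Answer: gravitational potential energy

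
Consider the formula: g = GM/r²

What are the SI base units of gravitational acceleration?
Units of each symbol in g = GM/r²:
  G (gravitational constant): m³/(kg·s²)
  M (mass): kg
  r (distance): m  → to the power 2 in the denominator, contributes 1/m²

Multiplying the contributions: [m³/(kg·s²)] · [kg] · [1/m²]
Adding exponents of each base unit: m: 1, s: -2
SI base units of gravitational acceleration: m/s²

Answer: m/s²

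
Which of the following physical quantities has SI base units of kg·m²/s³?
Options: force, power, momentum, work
Checking the SI base units of each option:
  force (F = ma): kg·m/s²  ✗
  power (P = W/t): kg·m²/s³  ✓ matches
  momentum (p = mv): kg·m/s  ✗
  work (W = Fd): kg·m²/s²  ✗

Only power has units kg·m²/s³.

Answer: power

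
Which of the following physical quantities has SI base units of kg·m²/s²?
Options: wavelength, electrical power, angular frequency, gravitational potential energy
Checking the SI base units of each option:
  wavelength (λ = v/f): m  ✗
  electrical power (P = IV): kg·m²/s³  ✗
  angular frequency (ω = 2πf): 1/s  ✗
  gravitational potential energy (U = -GMm/r): kg·m²/s²  ✓ matches

Only gravitational potential energy has units kg·m²/s².

Answer: gravitational potential energy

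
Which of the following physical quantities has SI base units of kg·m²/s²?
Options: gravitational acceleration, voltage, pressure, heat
Checking the SI base units of each option:
  gravitational acceleration (g = GM/r²): m/s²  ✗
  voltage (V = IR): kg·m²/(s³·A)  ✗
  pressure (P = F/A): kg/(m·s²)  ✗
  heat (Q = mcΔT): kg·m²/s²  ✓ matches

Only heat has units kg·m²/s².

Answer: heat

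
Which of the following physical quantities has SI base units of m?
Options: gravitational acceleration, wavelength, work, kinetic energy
Checking the SI base units of each option:
  gravitational acceleration (g = GM/r²): m/s²  ✗
  wavelength (λ = v/f): m  ✓ matches
  work (W = Fd): kg·m²/s²  ✗
  kinetic energy (E = ½mv²): kg·m²/s²  ✗

Only wavelength has units m.

Answer: wavelength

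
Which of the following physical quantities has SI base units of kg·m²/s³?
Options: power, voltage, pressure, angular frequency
Checking the SI base units of each option:
  power (P = W/t): kg·m²/s³  ✓ matches
  voltage (V = IR): kg·m²/(s³·A)  ✗
  pressure (P = F/A): kg/(m·s²)  ✗
  angular frequency (ω = 2πf): 1/s  ✗

Only power has units kg·m²/s³.

Answer: power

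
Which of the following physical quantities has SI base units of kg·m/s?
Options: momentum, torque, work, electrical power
Checking the SI base units of each option:
  momentum (p = mv): kg·m/s  ✓ matches
  torque (τ = Fr): kg·m²/s²  ✗
  work (W = Fd): kg·m²/s²  ✗
  electrical power (P = IV): kg·m²/s³  ✗

Only momentum has units kg·m/s.

Answer: momentum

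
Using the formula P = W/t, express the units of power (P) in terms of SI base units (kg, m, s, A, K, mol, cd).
Units of each symbol in P = W/t:
  W (work): kg·m²/s²
  t (time): s  → in the denominator, contributes 1/s

Multiplying the contributions: [kg·m²/s²] · [1/s]
Adding exponents of each base unit: kg: 1, m: 2, s: -3
SI base units of power: kg·m²/s³

Answer: kg·m²/s³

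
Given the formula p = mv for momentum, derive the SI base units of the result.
Units of each symbol in p = mv:
  m (mass): kg
  v (velocity): m/s

Multiplying the contributions: [kg] · [m/s]
Adding exponents of each base unit: kg: 1, m: 1, s: -1
SI base units of momentum: kg·m/s

Answer: kg·m/s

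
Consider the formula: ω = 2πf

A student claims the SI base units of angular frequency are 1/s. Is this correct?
Units of each symbol in ω = 2πf:
  f (frequency): 1/s
  The factor 2π is dimensionless.

Multiplying the contributions: [1/s]
Adding exponents of each base unit: s: -1
SI base units of angular frequency: 1/s

The claimed units 1/s match the derived units, so the claim is correct.

Answer: Yes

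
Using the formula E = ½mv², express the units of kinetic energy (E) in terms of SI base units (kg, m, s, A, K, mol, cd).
Units of each symbol in E = ½mv²:
  m (mass): kg
  v (speed): m/s  → to the power 2, contributes m²/s²
  The factor ½ is dimensionless.

Multiplying the contributions: [kg] · [m²/s²]
Adding exponents of each base unit: kg: 1, m: 2, s: -2
SI base units of kinetic energy: kg·m²/s²

Answer: kg·m²/s²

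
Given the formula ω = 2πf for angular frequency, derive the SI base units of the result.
Units of each symbol in ω = 2πf:
  f (frequency): 1/s
  The factor 2π is dimensionless.

Multiplying the contributions: [1/s]
Adding exponents of each base unit: s: -1
SI base units of angular frequency: 1/s

Answer: 1/s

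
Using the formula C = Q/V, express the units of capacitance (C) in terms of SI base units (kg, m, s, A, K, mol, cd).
Units of each symbol in C = Q/V:
  Q (charge, in coulombs): s·A
  V (voltage, in volts): kg·m²/(s³·A)  → in the denominator, contributes s³·A/(kg·m²)

Multiplying the contributions: [s·A] · [s³·A/(kg·m²)]
Adding exponents of each base unit: kg: -1, m: -2, s: 4, A: 2
SI base units of capacitance: s⁴·A²/(kg·m²)

Answer: s⁴·A²/(kg·m²)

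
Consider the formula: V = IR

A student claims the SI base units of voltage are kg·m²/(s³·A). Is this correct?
Units of each symbol in V = IR:
  I (current): A
  R (resistance, in ohms): kg·m²/(s³·A²)

Multiplying the contributions: [A] · [kg·m²/(s³·A²)]
Adding exponents of each base unit: kg: 1, m: 2, s: -3, A: -1
SI base units of voltage: kg·m²/(s³·A)

The claimed units kg·m²/(s³·A) match the derived units, so the claim is correct.

Answer: Yes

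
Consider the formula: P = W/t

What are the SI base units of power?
Units of each symbol in P = W/t:
  W (work): kg·m²/s²
  t (time): s  → in the denominator, contributes 1/s

Multiplying the contributions: [kg·m²/s²] · [1/s]
Adding exponents of each base unit: kg: 1, m: 2, s: -3
SI base units of power: kg·m²/s³

Answer: kg·m²/s³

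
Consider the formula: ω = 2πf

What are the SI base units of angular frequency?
Units of each symbol in ω = 2πf:
  f (frequency): 1/s
  The factor 2π is dimensionless.

Multiplying the contributions: [1/s]
Adding exponents of each base unit: s: -1
SI base units of angular frequency: 1/s

Answer: 1/s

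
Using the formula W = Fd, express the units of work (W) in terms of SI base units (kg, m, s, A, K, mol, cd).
Units of each symbol in W = Fd:
  F (force): kg·m/s²
  d (displacement): m

Multiplying the contributions: [kg·m/s²] · [m]
Adding exponents of each base unit: kg: 1, m: 2, s: -2
SI base units of work: kg·m²/s²

Answer: kg·m²/s²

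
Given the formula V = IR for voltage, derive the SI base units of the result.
Units of each symbol in V = IR:
  I (current): A
  R (resistance, in ohms): kg·m²/(s³·A²)

Multiplying the contributions: [A] · [kg·m²/(s³·A²)]
Adding exponents of each base unit: kg: 1, m: 2, s: -3, A: -1
SI base units of voltage: kg·m²/(s³·A)

Answer: kg·m²/(s³·A)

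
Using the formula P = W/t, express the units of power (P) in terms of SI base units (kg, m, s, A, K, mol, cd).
Units of each symbol in P = W/t:
  W (work): kg·m²/s²
  t (time): s  → in the denominator, contributes 1/s

Multiplying the contributions: [kg·m²/s²] · [1/s]
Adding exponents of each base unit: kg: 1, m: 2, s: -3
SI base units of power: kg·m²/s³

Answer: kg·m²/s³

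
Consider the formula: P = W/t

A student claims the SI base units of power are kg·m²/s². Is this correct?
Units of each symbol in P = W/t:
  W (work): kg·m²/s²
  t (time): s  → in the denominator, contributes 1/s

Multiplying the contributions: [kg·m²/s²] · [1/s]
Adding exponents of each base unit: kg: 1, m: 2, s: -3
SI base units of power: kg·m²/s³

The claimed units kg·m²/s² (exponents kg: 1, m: 2, s: -2) do not match the derived units kg·m²/s³ (exponents kg: 1, m: 2, s: -3), so the claim is incorrect.

Answer: No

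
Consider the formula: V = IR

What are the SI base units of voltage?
Units of each symbol in V = IR:
  I (current): A
  R (resistance, in ohms): kg·m²/(s³·A²)

Multiplying the contributions: [A] · [kg·m²/(s³·A²)]
Adding exponents of each base unit: kg: 1, m: 2, s: -3, A: -1
SI base units of voltage: kg·m²/(s³·A)

Answer: kg·m²/(s³·A)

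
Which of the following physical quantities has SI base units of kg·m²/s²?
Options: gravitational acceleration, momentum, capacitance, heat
Checking the SI base units of each option:
  gravitational acceleration (g = GM/r²): m/s²  ✗
  momentum (p = mv): kg·m/s  ✗
  capacitance (C = Q/V): s⁴·A²/(kg·m²)  ✗
  heat (Q = mcΔT): kg·m²/s²  ✓ matches

Only heat has units kg·m²/s².

Answer: heat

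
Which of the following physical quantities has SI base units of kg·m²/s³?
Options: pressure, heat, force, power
Checking the SI base units of each option:
  pressure (P = F/A): kg/(m·s²)  ✗
  heat (Q = mcΔT): kg·m²/s²  ✗
  force (F = ma): kg·m/s²  ✗
  power (P = W/t): kg·m²/s³  ✓ matches

Only power has units kg·m²/s³.

Answer: power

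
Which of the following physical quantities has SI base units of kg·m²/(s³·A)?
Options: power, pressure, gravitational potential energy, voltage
Checking the SI base units of each option:
  power (P = W/t): kg·m²/s³  ✗
  pressure (P = F/A): kg/(m·s²)  ✗
  gravitational potential energy (U = -GMm/r): kg·m²/s²  ✗
  voltage (V = IR): kg·m²/(s³·A)  ✓ matches

Only voltage has units kg·m²/(s³·A).

Answer: voltage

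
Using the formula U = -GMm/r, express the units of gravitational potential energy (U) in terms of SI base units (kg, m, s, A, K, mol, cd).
Units of each symbol in U = -GMm/r:
  G (gravitational constant): m³/(kg·s²)
  M (mass): kg
  m (mass): kg
  r (distance): m  → in the denominator, contributes 1/m
  The minus sign does not affect the units.

Multiplying the contributions: [m³/(kg·s²)] · [kg] · [kg] · [1/m]
Adding exponents of each base unit: kg: 1, m: 2, s: -2
SI base units of gravitational potential energy: kg·m²/s²

Answer: kg·m²/s²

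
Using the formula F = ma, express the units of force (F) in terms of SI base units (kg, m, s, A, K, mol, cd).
Units of each symbol in F = ma:
  m (mass): kg
  a (acceleration): m/s²

Multiplying the contributions: [kg] · [m/s²]
Adding exponents of each base unit: kg: 1, m: 1, s: -2
SI base units of force: kg·m/s²

Answer: kg·m/s²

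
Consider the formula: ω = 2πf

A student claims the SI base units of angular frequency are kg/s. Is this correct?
Units of each symbol in ω = 2πf:
  f (frequency): 1/s
  The factor 2π is dimensionless.

Multiplying the contributions: [1/s]
Adding exponents of each base unit: s: -1
SI base units of angular frequency: 1/s

The claimed units kg/s (exponents kg: 1, s: -1) do not match the derived units 1/s (exponents s: -1), so the claim is incorrect.

Answer: No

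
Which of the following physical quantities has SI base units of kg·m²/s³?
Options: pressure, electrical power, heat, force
Checking the SI base units of each option:
  pressure (P = F/A): kg/(m·s²)  ✗
  electrical power (P = IV): kg·m²/s³  ✓ matches
  heat (Q = mcΔT): kg·m²/s²  ✗
  force (F = ma): kg·m/s²  ✗

Only electrical power has units kg·m²/s³.

Answer: electrical power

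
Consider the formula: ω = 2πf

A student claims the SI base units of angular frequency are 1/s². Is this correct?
Units of each symbol in ω = 2πf:
  f (frequency): 1/s
  The factor 2π is dimensionless.

Multiplying the contributions: [1/s]
Adding exponents of each base unit: s: -1
SI base units of angular frequency: 1/s

The claimed units 1/s² (exponents s: -2) do not match the derived units 1/s (exponents s: -1), so the claim is incorrect.

Answer: No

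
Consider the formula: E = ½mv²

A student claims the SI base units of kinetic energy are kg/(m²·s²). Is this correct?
Units of each symbol in E = ½mv²:
  m (mass): kg
  v (speed): m/s  → to the power 2, contributes m²/s²
  The factor ½ is dimensionless.

Multiplying the contributions: [kg] · [m²/s²]
Adding exponents of each base unit: kg: 1, m: 2, s: -2
SI base units of kinetic energy: kg·m²/s²

The claimed units kg/(m²·s²) (exponents kg: 1, m: -2, s: -2) do not match the derived units kg·m²/s² (exponents kg: 1, m: 2, s: -2), so the claim is incorrect.

Answer: No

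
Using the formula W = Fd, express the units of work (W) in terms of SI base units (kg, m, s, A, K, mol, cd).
Units of each symbol in W = Fd:
  F (force): kg·m/s²
  d (displacement): m

Multiplying the contributions: [kg·m/s²] · [m]
Adding exponents of each base unit: kg: 1, m: 2, s: -2
SI base units of work: kg·m²/s²

Answer: kg·m²/s²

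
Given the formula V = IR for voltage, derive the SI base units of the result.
Units of each symbol in V = IR:
  I (current): A
  R (resistance, in ohms): kg·m²/(s³·A²)

Multiplying the contributions: [A] · [kg·m²/(s³·A²)]
Adding exponents of each base unit: kg: 1, m: 2, s: -3, A: -1
SI base units of voltage: kg·m²/(s³·A)

Answer: kg·m²/(s³·A)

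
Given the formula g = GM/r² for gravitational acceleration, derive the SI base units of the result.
Units of each symbol in g = GM/r²:
  G (gravitational constant): m³/(kg·s²)
  M (mass): kg
  r (distance): m  → to the power 2 in the denominator, contributes 1/m²

Multiplying the contributions: [m³/(kg·s²)] · [kg] · [1/m²]
Adding exponents of each base unit: m: 1, s: -2
SI base units of gravitational acceleration: m/s²

Answer: m/s²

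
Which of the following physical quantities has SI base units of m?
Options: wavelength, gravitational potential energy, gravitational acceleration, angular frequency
Checking the SI base units of each option:
  wavelength (λ = v/f): m  ✓ matches
  gravitational potential energy (U = -GMm/r): kg·m²/s²  ✗
  gravitational acceleration (g = GM/r²): m/s²  ✗
  angular frequency (ω = 2πf): 1/s  ✗

Only wavelength has units m.

Answer: wavelength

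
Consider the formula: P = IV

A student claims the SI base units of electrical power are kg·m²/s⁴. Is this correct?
Units of each symbol in P = IV:
  I (current): A
  V (voltage, in volts): kg·m²/(s³·A)

Multiplying the contributions: [A] · [kg·m²/(s³·A)]
Adding exponents of each base unit: kg: 1, m: 2, s: -3
SI base units of electrical power: kg·m²/s³

The claimed units kg·m²/s⁴ (exponents kg: 1, m: 2, s: -4) do not match the derived units kg·m²/s³ (exponents kg: 1, m: 2, s: -3), so the claim is incorrect.

Answer: No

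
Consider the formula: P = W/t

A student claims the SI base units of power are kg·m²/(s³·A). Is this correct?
Units of each symbol in P = W/t:
  W (work): kg·m²/s²
  t (time): s  → in the denominator, contributes 1/s

Multiplying the contributions: [kg·m²/s²] · [1/s]
Adding exponents of each base unit: kg: 1, m: 2, s: -3
SI base units of power: kg·m²/s³

The claimed units kg·m²/(s³·A) (exponents kg: 1, m: 2, s: -3, A: -1) do not match the derived units kg·m²/s³ (exponents kg: 1, m: 2, s: -3), so the claim is incorrect.

Answer: No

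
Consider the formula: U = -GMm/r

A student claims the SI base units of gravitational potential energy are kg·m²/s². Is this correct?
Units of each symbol in U = -GMm/r:
  G (gravitational constant): m³/(kg·s²)
  M (mass): kg
  m (mass): kg
  r (distance): m  → in the denominator, contributes 1/m
  The minus sign does not affect the units.

Multiplying the contributions: [m³/(kg·s²)] · [kg] · [kg] · [1/m]
Adding exponents of each base unit: kg: 1, m: 2, s: -2
SI base units of gravitational potential energy: kg·m²/s²

The claimed units kg·m²/s² match the derived units, so the claim is correct.

Answer: Yes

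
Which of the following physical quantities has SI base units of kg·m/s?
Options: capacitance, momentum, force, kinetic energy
Checking the SI base units of each option:
  capacitance (C = Q/V): s⁴·A²/(kg·m²)  ✗
  momentum (p = mv): kg·m/s  ✓ matches
  force (F = ma): kg·m/s²  ✗
  kinetic energy (E = ½mv²): kg·m²/s²  ✗

Only momentum has units kg·m/s.

Answer: momentum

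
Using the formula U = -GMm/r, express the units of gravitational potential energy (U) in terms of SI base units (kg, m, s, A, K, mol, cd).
Units of each symbol in U = -GMm/r:
  G (gravitational constant): m³/(kg·s²)
  M (mass): kg
  m (mass): kg
  r (distance): m  → in the denominator, contributes 1/m
  The minus sign does not affect the units.

Multiplying the contributions: [m³/(kg·s²)] · [kg] · [kg] · [1/m]
Adding exponents of each base unit: kg: 1, m: 2, s: -2
SI base units of gravitational potential energy: kg·m²/s²

Answer: kg·m²/s²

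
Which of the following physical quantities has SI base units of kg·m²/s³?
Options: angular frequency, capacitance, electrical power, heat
Checking the SI base units of each option:
  angular frequency (ω = 2πf): 1/s  ✗
  capacitance (C = Q/V): s⁴·A²/(kg·m²)  ✗
  electrical power (P = IV): kg·m²/s³  ✓ matches
  heat (Q = mcΔT): kg·m²/s²  ✗

Only electrical power has units kg·m²/s³.

Answer: electrical power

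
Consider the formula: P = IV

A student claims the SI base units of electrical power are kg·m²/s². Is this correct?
Units of each symbol in P = IV:
  I (current): A
  V (voltage, in volts): kg·m²/(s³·A)

Multiplying the contributions: [A] · [kg·m²/(s³·A)]
Adding exponents of each base unit: kg: 1, m: 2, s: -3
SI base units of electrical power: kg·m²/s³

The claimed units kg·m²/s² (exponents kg: 1, m: 2, s: -2) do not match the derived units kg·m²/s³ (exponents kg: 1, m: 2, s: -3), so the claim is incorrect.

Answer: No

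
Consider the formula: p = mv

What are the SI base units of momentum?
Units of each symbol in p = mv:
  m (mass): kg
  v (velocity): m/s

Multiplying the contributions: [kg] · [m/s]
Adding exponents of each base unit: kg: 1, m: 1, s: -1
SI base units of momentum: kg·m/s

Answer: kg·m/s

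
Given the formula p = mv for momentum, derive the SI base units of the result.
Units of each symbol in p = mv:
  m (mass): kg
  v (velocity): m/s

Multiplying the contributions: [kg] · [m/s]
Adding exponents of each base unit: kg: 1, m: 1, s: -1
SI base units of momentum: kg·m/s

Answer: kg·m/s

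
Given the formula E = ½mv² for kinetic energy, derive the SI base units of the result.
Units of each symbol in E = ½mv²:
  m (mass): kg
  v (speed): m/s  → to the power 2, contributes m²/s²
  The factor ½ is dimensionless.

Multiplying the contributions: [kg] · [m²/s²]
Adding exponents of each base unit: kg: 1, m: 2, s: -2
SI base units of kinetic energy: kg·m²/s²

Answer: kg·m²/s²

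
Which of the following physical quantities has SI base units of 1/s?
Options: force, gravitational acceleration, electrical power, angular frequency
Checking the SI base units of each option:
  force (F = ma): kg·m/s²  ✗
  gravitational acceleration (g = GM/r²): m/s²  ✗
  electrical power (P = IV): kg·m²/s³  ✗
  angular frequency (ω = 2πf): 1/s  ✓ matches

Only angular frequency has units 1/s.

Answer: angular frequency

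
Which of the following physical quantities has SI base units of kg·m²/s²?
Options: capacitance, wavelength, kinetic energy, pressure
Checking the SI base units of each option:
  capacitance (C = Q/V): s⁴·A²/(kg·m²)  ✗
  wavelength (λ = v/f): m  ✗
  kinetic energy (E = ½mv²): kg·m²/s²  ✓ matches
  pressure (P = F/A): kg/(m·s²)  ✗

Only kinetic energy has units kg·m²/s².

Answer: kinetic energy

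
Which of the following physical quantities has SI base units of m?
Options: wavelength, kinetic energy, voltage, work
Checking the SI base units of each option:
  wavelength (λ = v/f): m  ✓ matches
  kinetic energy (E = ½mv²): kg·m²/s²  ✗
  voltage (V = IR): kg·m²/(s³·A)  ✗
  work (W = Fd): kg·m²/s²  ✗

Only wavelength has units m.

Answer: wavelength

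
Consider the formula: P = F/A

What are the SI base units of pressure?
Units of each symbol in P = F/A:
  F (force): kg·m/s²
  A (area): m²  → in the denominator, contributes 1/m²

Multiplying the contributions: [kg·m/s²] · [1/m²]
Adding exponents of each base unit: kg: 1, m: -1, s: -2
SI base units of pressure: kg/(m·s²)

Answer: kg/(m·s²)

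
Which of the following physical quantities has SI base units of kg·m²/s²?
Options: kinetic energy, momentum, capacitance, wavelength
Checking the SI base units of each option:
  kinetic energy (E = ½mv²): kg·m²/s²  ✓ matches
  momentum (p = mv): kg·m/s  ✗
  capacitance (C = Q/V): s⁴·A²/(kg·m²)  ✗
  wavelength (λ = v/f): m  ✗

Only kinetic energy has units kg·m²/s².

Answer: kinetic energy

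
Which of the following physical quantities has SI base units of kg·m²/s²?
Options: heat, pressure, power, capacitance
Checking the SI base units of each option:
  heat (Q = mcΔT): kg·m²/s²  ✓ matches
  pressure (P = F/A): kg/(m·s²)  ✗
  power (P = W/t): kg·m²/s³  ✗
  capacitance (C = Q/V): s⁴·A²/(kg·m²)  ✗

Only heat has units kg·m²/s².

Answer: heat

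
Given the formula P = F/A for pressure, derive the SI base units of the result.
Units of each symbol in P = F/A:
  F (force): kg·m/s²
  A (area): m²  → in the denominator, contributes 1/m²

Multiplying the contributions: [kg·m/s²] · [1/m²]
Adding exponents of each base unit: kg: 1, m: -1, s: -2
SI base units of pressure: kg/(m·s²)

Answer: kg/(m·s²)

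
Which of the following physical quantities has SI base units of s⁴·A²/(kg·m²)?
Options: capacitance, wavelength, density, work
Checking the SI base units of each option:
  capacitance (C = Q/V): s⁴·A²/(kg·m²)  ✓ matches
  wavelength (λ = v/f): m  ✗
  density (ρ = m/V): kg/m³  ✗
  work (W = Fd): kg·m²/s²  ✗

Only capacitance has units s⁴·A²/(kg·m²).

Answer: capacitance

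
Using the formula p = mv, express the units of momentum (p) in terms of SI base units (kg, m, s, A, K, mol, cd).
Units of each symbol in p = mv:
  m (mass): kg
  v (velocity): m/s

Multiplying the contributions: [kg] · [m/s]
Adding exponents of each base unit: kg: 1, m: 1, s: -1
SI base units of momentum: kg·m/s

Answer: kg·m/s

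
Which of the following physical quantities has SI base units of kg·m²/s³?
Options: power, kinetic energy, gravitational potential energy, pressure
Checking the SI base units of each option:
  power (P = W/t): kg·m²/s³  ✓ matches
  kinetic energy (E = ½mv²): kg·m²/s²  ✗
  gravitational potential energy (U = -GMm/r): kg·m²/s²  ✗
  pressure (P = F/A): kg/(m·s²)  ✗

Only power has units kg·m²/s³.

Answer: power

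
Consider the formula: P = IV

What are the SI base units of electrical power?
Units of each symbol in P = IV:
  I (current): A
  V (voltage, in volts): kg·m²/(s³·A)

Multiplying the contributions: [A] · [kg·m²/(s³·A)]
Adding exponents of each base unit: kg: 1, m: 2, s: -3
SI base units of electrical power: kg·m²/s³

Answer: kg·m²/s³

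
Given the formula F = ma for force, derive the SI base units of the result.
Units of each symbol in F = ma:
  m (mass): kg
  a (acceleration): m/s²

Multiplying the contributions: [kg] · [m/s²]
Adding exponents of each base unit: kg: 1, m: 1, s: -2
SI base units of force: kg·m/s²

Answer: kg·m/s²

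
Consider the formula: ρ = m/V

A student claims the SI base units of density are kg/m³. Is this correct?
Units of each symbol in ρ = m/V:
  m (mass): kg
  V (volume): m³  → in the denominator, contributes 1/m³

Multiplying the contributions: [kg] · [1/m³]
Adding exponents of each base unit: kg: 1, m: -3
SI base units of density: kg/m³

The claimed units kg/m³ match the derived units, so the claim is correct.

Answer: Yes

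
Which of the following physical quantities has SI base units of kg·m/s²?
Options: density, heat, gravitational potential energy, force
Checking the SI base units of each option:
  density (ρ = m/V): kg/m³  ✗
  heat (Q = mcΔT): kg·m²/s²  ✗
  gravitational potential energy (U = -GMm/r): kg·m²/s²  ✗
  force (F = ma): kg·m/s²  ✓ matches

Only force has units kg·m/s².

Answer: force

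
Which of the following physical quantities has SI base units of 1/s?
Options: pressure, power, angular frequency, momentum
Checking the SI base units of each option:
  pressure (P = F/A): kg/(m·s²)  ✗
  power (P = W/t): kg·m²/s³  ✗
  angular frequency (ω = 2πf): 1/s  ✓ matches
  momentum (p = mv): kg·m/s  ✗

Only angular frequency has units 1/s.

Answer: angular frequency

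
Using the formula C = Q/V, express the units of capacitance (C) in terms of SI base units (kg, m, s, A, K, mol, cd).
Units of each symbol in C = Q/V:
  Q (charge, in coulombs): s·A
  V (voltage, in volts): kg·m²/(s³·A)  → in the denominator, contributes s³·A/(kg·m²)

Multiplying the contributions: [s·A] · [s³·A/(kg·m²)]
Adding exponents of each base unit: kg: -1, m: -2, s: 4, A: 2
SI base units of capacitance: s⁴·A²/(kg·m²)

Answer: s⁴·A²/(kg·m²)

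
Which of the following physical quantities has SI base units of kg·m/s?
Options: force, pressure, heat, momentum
Checking the SI base units of each option:
  force (F = ma): kg·m/s²  ✗
  pressure (P = F/A): kg/(m·s²)  ✗
  heat (Q = mcΔT): kg·m²/s²  ✗
  momentum (p = mv): kg·m/s  ✓ matches

Only momentum has units kg·m/s.

Answer: momentum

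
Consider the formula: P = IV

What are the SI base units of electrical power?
Units of each symbol in P = IV:
  I (current): A
  V (voltage, in volts): kg·m²/(s³·A)

Multiplying the contributions: [A] · [kg·m²/(s³·A)]
Adding exponents of each base unit: kg: 1, m: 2, s: -3
SI base units of electrical power: kg·m²/s³

Answer: kg·m²/s³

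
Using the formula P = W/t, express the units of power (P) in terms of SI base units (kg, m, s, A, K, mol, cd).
Units of each symbol in P = W/t:
  W (work): kg·m²/s²
  t (time): s  → in the denominator, contributes 1/s

Multiplying the contributions: [kg·m²/s²] · [1/s]
Adding exponents of each base unit: kg: 1, m: 2, s: -3
SI base units of power: kg·m²/s³

Answer: kg·m²/s³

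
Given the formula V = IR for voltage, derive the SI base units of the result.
Units of each symbol in V = IR:
  I (current): A
  R (resistance, in ohms): kg·m²/(s³·A²)

Multiplying the contributions: [A] · [kg·m²/(s³·A²)]
Adding exponents of each base unit: kg: 1, m: 2, s: -3, A: -1
SI base units of voltage: kg·m²/(s³·A)

Answer: kg·m²/(s³·A)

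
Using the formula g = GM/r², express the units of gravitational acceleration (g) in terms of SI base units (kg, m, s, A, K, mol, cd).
Units of each symbol in g = GM/r²:
  G (gravitational constant): m³/(kg·s²)
  M (mass): kg
  r (distance): m  → to the power 2 in the denominator, contributes 1/m²

Multiplying the contributions: [m³/(kg·s²)] · [kg] · [1/m²]
Adding exponents of each base unit: m: 1, s: -2
SI base units of gravitational acceleration: m/s²

Answer: m/s²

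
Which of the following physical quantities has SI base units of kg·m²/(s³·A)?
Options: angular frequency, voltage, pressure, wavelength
Checking the SI base units of each option:
  angular frequency (ω = 2πf): 1/s  ✗
  voltage (V = IR): kg·m²/(s³·A)  ✓ matches
  pressure (P = F/A): kg/(m·s²)  ✗
  wavelength (λ = v/f): m  ✗

Only voltage has units kg·m²/(s³·A).

Answer: voltage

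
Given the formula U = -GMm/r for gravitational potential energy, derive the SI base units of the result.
Units of each symbol in U = -GMm/r:
  G (gravitational constant): m³/(kg·s²)
  M (mass): kg
  m (mass): kg
  r (distance): m  → in the denominator, contributes 1/m
  The minus sign does not affect the units.

Multiplying the contributions: [m³/(kg·s²)] · [kg] · [kg] · [1/m]
Adding exponents of each base unit: kg: 1, m: 2, s: -2
SI base units of gravitational potential energy: kg·m²/s²

Answer: kg·m²/s²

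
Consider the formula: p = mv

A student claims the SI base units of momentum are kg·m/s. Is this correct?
Units of each symbol in p = mv:
  m (mass): kg
  v (velocity): m/s

Multiplying the contributions: [kg] · [m/s]
Adding exponents of each base unit: kg: 1, m: 1, s: -1
SI base units of momentum: kg·m/s

The claimed units kg·m/s match the derived units, so the claim is correct.

Answer: Yes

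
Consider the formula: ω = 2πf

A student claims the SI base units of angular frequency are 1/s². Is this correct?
Units of each symbol in ω = 2πf:
  f (frequency): 1/s
  The factor 2π is dimensionless.

Multiplying the contributions: [1/s]
Adding exponents of each base unit: s: -1
SI base units of angular frequency: 1/s

The claimed units 1/s² (exponents s: -2) do not match the derived units 1/s (exponents s: -1), so the claim is incorrect.

Answer: No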